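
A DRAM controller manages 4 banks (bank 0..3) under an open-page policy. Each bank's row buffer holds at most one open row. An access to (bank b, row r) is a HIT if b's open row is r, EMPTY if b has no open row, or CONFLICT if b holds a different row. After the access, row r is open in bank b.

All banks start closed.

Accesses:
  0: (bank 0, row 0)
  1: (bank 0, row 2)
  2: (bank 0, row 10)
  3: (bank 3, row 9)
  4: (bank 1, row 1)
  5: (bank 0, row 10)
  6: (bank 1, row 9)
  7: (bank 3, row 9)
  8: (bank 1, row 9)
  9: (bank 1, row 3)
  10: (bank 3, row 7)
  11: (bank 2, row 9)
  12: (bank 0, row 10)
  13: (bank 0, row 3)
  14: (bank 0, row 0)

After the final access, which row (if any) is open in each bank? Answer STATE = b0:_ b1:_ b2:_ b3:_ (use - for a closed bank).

STATE = b0:0 b1:3 b2:9 b3:7

step 0: bank0 None->0 [EMPTY]
step 1: bank0 0->2 [CONFLICT]
step 2: bank0 2->10 [CONFLICT]
step 3: bank3 None->9 [EMPTY]
step 4: bank1 None->1 [EMPTY]
step 5: bank0 10->10 [HIT]
step 6: bank1 1->9 [CONFLICT]
step 7: bank3 9->9 [HIT]
step 8: bank1 9->9 [HIT]
step 9: bank1 9->3 [CONFLICT]
step 10: bank3 9->7 [CONFLICT]
step 11: bank2 None->9 [EMPTY]
step 12: bank0 10->10 [HIT]
step 13: bank0 10->3 [CONFLICT]
step 14: bank0 3->0 [CONFLICT]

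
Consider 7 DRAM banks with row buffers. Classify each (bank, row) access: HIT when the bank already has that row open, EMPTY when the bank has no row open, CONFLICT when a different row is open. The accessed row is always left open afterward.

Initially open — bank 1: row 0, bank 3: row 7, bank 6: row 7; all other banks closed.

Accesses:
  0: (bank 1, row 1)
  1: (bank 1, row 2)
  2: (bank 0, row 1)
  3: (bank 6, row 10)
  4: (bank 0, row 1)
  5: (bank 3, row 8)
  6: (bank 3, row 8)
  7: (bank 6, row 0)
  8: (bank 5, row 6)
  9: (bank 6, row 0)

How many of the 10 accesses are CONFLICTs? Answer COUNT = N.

COUNT = 5

#0 (1,1) C  (was 0)
#1 (1,2) C  (was 1)
#2 (0,1) E
#3 (6,10) C  (was 7)
#4 (0,1) H  (was 1)
#5 (3,8) C  (was 7)
#6 (3,8) H  (was 8)
#7 (6,0) C  (was 10)
#8 (5,6) E
#9 (6,0) H  (was 0)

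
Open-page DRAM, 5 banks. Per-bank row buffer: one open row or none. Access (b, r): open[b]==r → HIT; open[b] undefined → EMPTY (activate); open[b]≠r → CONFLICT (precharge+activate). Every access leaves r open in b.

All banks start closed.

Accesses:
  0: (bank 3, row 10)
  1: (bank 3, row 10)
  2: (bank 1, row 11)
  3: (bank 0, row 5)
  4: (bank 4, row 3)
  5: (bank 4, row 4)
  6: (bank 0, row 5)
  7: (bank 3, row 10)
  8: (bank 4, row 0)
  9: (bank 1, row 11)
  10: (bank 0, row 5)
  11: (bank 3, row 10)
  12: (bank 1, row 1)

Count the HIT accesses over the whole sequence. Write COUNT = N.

COUNT = 6

step 0: bank3 None->10 [EMPTY]
step 1: bank3 10->10 [HIT]
step 2: bank1 None->11 [EMPTY]
step 3: bank0 None->5 [EMPTY]
step 4: bank4 None->3 [EMPTY]
step 5: bank4 3->4 [CONFLICT]
step 6: bank0 5->5 [HIT]
step 7: bank3 10->10 [HIT]
step 8: bank4 4->0 [CONFLICT]
step 9: bank1 11->11 [HIT]
step 10: bank0 5->5 [HIT]
step 11: bank3 10->10 [HIT]
step 12: bank1 11->1 [CONFLICT]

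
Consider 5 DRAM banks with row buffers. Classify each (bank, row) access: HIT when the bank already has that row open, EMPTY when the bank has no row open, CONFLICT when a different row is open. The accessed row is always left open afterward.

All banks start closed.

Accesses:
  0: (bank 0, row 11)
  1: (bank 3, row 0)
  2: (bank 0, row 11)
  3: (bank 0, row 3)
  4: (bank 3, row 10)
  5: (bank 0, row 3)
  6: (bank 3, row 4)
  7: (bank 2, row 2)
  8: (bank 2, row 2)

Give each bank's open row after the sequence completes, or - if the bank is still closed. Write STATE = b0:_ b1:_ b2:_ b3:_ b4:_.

STATE = b0:3 b1:- b2:2 b3:4 b4:-

0: bank 0 row 11 — prev None → EMPTY
1: bank 3 row 0 — prev None → EMPTY
2: bank 0 row 11 — prev 11 → HIT
3: bank 0 row 3 — prev 11 → CONFLICT
4: bank 3 row 10 — prev 0 → CONFLICT
5: bank 0 row 3 — prev 3 → HIT
6: bank 3 row 4 — prev 10 → CONFLICT
7: bank 2 row 2 — prev None → EMPTY
8: bank 2 row 2 — prev 2 → HIT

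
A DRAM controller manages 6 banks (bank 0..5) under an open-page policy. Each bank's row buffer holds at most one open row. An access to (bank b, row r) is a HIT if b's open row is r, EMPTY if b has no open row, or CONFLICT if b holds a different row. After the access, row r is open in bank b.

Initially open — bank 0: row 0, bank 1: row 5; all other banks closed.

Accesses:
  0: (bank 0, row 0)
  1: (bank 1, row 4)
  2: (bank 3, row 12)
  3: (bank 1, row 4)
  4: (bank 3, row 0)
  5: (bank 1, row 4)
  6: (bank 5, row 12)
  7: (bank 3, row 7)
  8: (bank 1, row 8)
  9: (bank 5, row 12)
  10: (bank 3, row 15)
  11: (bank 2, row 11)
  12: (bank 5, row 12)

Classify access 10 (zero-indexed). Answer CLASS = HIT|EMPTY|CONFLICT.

  [0] b0 r0: had r0 ⇒ H
  [1] b1 r4: had r5 ⇒ C
  [2] b3 r12: no row ⇒ E
  [3] b1 r4: had r4 ⇒ H
  [4] b3 r0: had r12 ⇒ C
  [5] b1 r4: had r4 ⇒ H
  [6] b5 r12: no row ⇒ E
  [7] b3 r7: had r0 ⇒ C
  [8] b1 r8: had r4 ⇒ C
  [9] b5 r12: had r12 ⇒ H
  [10] b3 r15: had r7 ⇒ C
  [11] b2 r11: no row ⇒ E
  [12] b5 r12: had r12 ⇒ H

CLASS = CONFLICT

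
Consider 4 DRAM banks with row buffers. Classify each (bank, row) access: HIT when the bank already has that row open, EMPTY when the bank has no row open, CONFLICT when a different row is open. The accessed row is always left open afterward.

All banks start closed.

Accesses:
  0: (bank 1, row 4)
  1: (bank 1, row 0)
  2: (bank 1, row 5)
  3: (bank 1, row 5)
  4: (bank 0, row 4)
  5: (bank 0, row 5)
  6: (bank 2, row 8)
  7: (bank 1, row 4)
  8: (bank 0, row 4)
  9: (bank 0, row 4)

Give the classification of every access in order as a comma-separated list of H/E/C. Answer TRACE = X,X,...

TRACE = E,C,C,H,E,C,E,C,C,H

0: bank 1 row 4 — prev None → EMPTY
1: bank 1 row 0 — prev 4 → CONFLICT
2: bank 1 row 5 — prev 0 → CONFLICT
3: bank 1 row 5 — prev 5 → HIT
4: bank 0 row 4 — prev None → EMPTY
5: bank 0 row 5 — prev 4 → CONFLICT
6: bank 2 row 8 — prev None → EMPTY
7: bank 1 row 4 — prev 5 → CONFLICT
8: bank 0 row 4 — prev 5 → CONFLICT
9: bank 0 row 4 — prev 4 → HIT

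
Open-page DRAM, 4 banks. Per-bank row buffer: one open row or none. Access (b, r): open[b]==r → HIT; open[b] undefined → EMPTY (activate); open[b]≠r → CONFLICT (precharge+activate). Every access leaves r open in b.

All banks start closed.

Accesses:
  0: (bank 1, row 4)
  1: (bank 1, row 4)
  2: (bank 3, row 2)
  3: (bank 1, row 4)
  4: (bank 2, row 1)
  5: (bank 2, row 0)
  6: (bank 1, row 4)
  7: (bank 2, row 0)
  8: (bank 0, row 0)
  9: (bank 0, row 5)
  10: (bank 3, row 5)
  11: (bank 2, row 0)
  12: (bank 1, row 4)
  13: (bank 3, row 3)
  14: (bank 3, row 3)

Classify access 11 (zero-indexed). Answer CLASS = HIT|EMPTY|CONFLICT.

  [0] b1 r4: no row ⇒ E
  [1] b1 r4: had r4 ⇒ H
  [2] b3 r2: no row ⇒ E
  [3] b1 r4: had r4 ⇒ H
  [4] b2 r1: no row ⇒ E
  [5] b2 r0: had r1 ⇒ C
  [6] b1 r4: had r4 ⇒ H
  [7] b2 r0: had r0 ⇒ H
  [8] b0 r0: no row ⇒ E
  [9] b0 r5: had r0 ⇒ C
  [10] b3 r5: had r2 ⇒ C
  [11] b2 r0: had r0 ⇒ H
  [12] b1 r4: had r4 ⇒ H
  [13] b3 r3: had r5 ⇒ C
  [14] b3 r3: had r3 ⇒ H

CLASS = HIT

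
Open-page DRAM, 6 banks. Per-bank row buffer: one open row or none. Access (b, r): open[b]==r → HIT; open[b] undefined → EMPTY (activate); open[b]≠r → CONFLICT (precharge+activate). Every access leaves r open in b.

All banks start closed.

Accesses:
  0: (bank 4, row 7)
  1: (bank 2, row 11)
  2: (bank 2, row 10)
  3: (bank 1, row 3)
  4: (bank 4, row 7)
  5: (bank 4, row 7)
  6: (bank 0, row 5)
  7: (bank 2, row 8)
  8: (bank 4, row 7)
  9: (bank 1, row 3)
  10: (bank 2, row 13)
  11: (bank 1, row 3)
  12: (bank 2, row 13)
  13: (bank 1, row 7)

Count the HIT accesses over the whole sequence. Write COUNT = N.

0: bank 4 row 7 — prev None → EMPTY
1: bank 2 row 11 — prev None → EMPTY
2: bank 2 row 10 — prev 11 → CONFLICT
3: bank 1 row 3 — prev None → EMPTY
4: bank 4 row 7 — prev 7 → HIT
5: bank 4 row 7 — prev 7 → HIT
6: bank 0 row 5 — prev None → EMPTY
7: bank 2 row 8 — prev 10 → CONFLICT
8: bank 4 row 7 — prev 7 → HIT
9: bank 1 row 3 — prev 3 → HIT
10: bank 2 row 13 — prev 8 → CONFLICT
11: bank 1 row 3 — prev 3 → HIT
12: bank 2 row 13 — prev 13 → HIT
13: bank 1 row 7 — prev 3 → CONFLICT

COUNT = 6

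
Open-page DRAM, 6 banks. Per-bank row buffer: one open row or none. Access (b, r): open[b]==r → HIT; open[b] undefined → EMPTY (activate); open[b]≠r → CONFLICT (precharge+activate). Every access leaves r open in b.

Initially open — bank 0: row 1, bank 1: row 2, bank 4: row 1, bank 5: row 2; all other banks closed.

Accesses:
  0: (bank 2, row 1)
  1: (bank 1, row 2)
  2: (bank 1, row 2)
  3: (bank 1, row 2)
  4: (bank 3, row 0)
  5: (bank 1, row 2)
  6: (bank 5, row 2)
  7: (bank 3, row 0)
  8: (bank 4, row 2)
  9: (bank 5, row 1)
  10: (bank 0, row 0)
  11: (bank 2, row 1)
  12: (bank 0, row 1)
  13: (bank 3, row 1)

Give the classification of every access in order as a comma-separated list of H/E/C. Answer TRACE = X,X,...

TRACE = E,H,H,H,E,H,H,H,C,C,C,H,C,C

step 0: bank2 None->1 [EMPTY]
step 1: bank1 2->2 [HIT]
step 2: bank1 2->2 [HIT]
step 3: bank1 2->2 [HIT]
step 4: bank3 None->0 [EMPTY]
step 5: bank1 2->2 [HIT]
step 6: bank5 2->2 [HIT]
step 7: bank3 0->0 [HIT]
step 8: bank4 1->2 [CONFLICT]
step 9: bank5 2->1 [CONFLICT]
step 10: bank0 1->0 [CONFLICT]
step 11: bank2 1->1 [HIT]
step 12: bank0 0->1 [CONFLICT]
step 13: bank3 0->1 [CONFLICT]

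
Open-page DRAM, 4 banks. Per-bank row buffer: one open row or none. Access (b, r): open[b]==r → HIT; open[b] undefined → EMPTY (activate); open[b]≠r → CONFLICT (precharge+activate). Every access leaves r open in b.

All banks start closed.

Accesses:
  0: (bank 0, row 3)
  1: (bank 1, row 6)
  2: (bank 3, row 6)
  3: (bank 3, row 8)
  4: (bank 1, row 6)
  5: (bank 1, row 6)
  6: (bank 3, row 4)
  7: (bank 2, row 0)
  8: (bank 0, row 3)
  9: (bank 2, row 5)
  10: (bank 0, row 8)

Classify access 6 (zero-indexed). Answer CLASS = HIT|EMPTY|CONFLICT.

CLASS = CONFLICT

  [0] b0 r3: no row ⇒ E
  [1] b1 r6: no row ⇒ E
  [2] b3 r6: no row ⇒ E
  [3] b3 r8: had r6 ⇒ C
  [4] b1 r6: had r6 ⇒ H
  [5] b1 r6: had r6 ⇒ H
  [6] b3 r4: had r8 ⇒ C
  [7] b2 r0: no row ⇒ E
  [8] b0 r3: had r3 ⇒ H
  [9] b2 r5: had r0 ⇒ C
  [10] b0 r8: had r3 ⇒ C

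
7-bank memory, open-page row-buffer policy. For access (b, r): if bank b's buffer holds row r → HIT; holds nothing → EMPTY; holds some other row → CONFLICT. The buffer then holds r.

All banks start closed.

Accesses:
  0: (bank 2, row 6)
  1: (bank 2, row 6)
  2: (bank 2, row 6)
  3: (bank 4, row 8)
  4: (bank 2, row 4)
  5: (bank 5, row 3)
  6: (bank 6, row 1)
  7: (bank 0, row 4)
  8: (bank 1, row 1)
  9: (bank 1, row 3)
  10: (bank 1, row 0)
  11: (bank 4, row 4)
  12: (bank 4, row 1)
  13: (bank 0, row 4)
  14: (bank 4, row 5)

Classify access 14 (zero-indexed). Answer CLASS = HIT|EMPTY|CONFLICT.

CLASS = CONFLICT

step 0: bank2 None->6 [EMPTY]
step 1: bank2 6->6 [HIT]
step 2: bank2 6->6 [HIT]
step 3: bank4 None->8 [EMPTY]
step 4: bank2 6->4 [CONFLICT]
step 5: bank5 None->3 [EMPTY]
step 6: bank6 None->1 [EMPTY]
step 7: bank0 None->4 [EMPTY]
step 8: bank1 None->1 [EMPTY]
step 9: bank1 1->3 [CONFLICT]
step 10: bank1 3->0 [CONFLICT]
step 11: bank4 8->4 [CONFLICT]
step 12: bank4 4->1 [CONFLICT]
step 13: bank0 4->4 [HIT]
step 14: bank4 1->5 [CONFLICT]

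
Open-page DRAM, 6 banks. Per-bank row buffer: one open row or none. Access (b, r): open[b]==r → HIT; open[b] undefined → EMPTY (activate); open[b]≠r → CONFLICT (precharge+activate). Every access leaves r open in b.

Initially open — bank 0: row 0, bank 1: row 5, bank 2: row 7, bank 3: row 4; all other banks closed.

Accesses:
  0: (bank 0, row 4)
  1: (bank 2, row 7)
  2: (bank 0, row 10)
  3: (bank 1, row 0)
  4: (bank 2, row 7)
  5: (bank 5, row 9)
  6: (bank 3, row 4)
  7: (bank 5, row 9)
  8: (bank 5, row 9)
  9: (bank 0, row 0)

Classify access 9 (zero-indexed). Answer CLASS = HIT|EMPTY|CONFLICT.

CLASS = CONFLICT

  [0] b0 r4: had r0 ⇒ C
  [1] b2 r7: had r7 ⇒ H
  [2] b0 r10: had r4 ⇒ C
  [3] b1 r0: had r5 ⇒ C
  [4] b2 r7: had r7 ⇒ H
  [5] b5 r9: no row ⇒ E
  [6] b3 r4: had r4 ⇒ H
  [7] b5 r9: had r9 ⇒ H
  [8] b5 r9: had r9 ⇒ H
  [9] b0 r0: had r10 ⇒ C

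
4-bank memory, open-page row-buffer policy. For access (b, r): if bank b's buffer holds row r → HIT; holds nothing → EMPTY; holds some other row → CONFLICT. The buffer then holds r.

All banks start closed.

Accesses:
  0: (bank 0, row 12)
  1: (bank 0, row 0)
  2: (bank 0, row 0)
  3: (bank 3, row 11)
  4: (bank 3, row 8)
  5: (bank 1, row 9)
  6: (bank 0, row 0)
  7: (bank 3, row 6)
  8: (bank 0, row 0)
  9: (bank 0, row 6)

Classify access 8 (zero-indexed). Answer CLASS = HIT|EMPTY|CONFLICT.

0: bank 0 row 12 — prev None → EMPTY
1: bank 0 row 0 — prev 12 → CONFLICT
2: bank 0 row 0 — prev 0 → HIT
3: bank 3 row 11 — prev None → EMPTY
4: bank 3 row 8 — prev 11 → CONFLICT
5: bank 1 row 9 — prev None → EMPTY
6: bank 0 row 0 — prev 0 → HIT
7: bank 3 row 6 — prev 8 → CONFLICT
8: bank 0 row 0 — prev 0 → HIT
9: bank 0 row 6 — prev 0 → CONFLICT

CLASS = HIT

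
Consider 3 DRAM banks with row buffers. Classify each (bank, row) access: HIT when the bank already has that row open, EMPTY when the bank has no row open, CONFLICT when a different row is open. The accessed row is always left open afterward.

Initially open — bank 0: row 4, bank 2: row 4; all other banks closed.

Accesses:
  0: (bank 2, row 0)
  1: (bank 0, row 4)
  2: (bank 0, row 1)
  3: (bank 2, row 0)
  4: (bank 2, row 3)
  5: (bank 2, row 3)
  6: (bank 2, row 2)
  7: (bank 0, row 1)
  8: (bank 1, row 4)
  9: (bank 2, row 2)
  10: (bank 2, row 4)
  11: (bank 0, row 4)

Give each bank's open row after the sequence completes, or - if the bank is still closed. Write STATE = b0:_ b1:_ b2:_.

0: bank 2 row 0 — prev 4 → CONFLICT
1: bank 0 row 4 — prev 4 → HIT
2: bank 0 row 1 — prev 4 → CONFLICT
3: bank 2 row 0 — prev 0 → HIT
4: bank 2 row 3 — prev 0 → CONFLICT
5: bank 2 row 3 — prev 3 → HIT
6: bank 2 row 2 — prev 3 → CONFLICT
7: bank 0 row 1 — prev 1 → HIT
8: bank 1 row 4 — prev None → EMPTY
9: bank 2 row 2 — prev 2 → HIT
10: bank 2 row 4 — prev 2 → CONFLICT
11: bank 0 row 4 — prev 1 → CONFLICT

STATE = b0:4 b1:4 b2:4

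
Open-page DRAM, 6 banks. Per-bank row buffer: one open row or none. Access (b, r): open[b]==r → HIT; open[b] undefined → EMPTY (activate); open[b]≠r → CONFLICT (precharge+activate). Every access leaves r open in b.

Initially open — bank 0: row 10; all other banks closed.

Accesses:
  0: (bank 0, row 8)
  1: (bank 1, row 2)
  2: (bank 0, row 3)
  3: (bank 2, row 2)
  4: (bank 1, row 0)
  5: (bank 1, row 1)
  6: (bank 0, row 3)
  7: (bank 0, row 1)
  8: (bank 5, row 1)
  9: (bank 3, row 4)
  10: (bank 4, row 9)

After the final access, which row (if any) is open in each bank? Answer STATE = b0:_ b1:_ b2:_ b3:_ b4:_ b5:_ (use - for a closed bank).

STATE = b0:1 b1:1 b2:2 b3:4 b4:9 b5:1

step 0: bank0 10->8 [CONFLICT]
step 1: bank1 None->2 [EMPTY]
step 2: bank0 8->3 [CONFLICT]
step 3: bank2 None->2 [EMPTY]
step 4: bank1 2->0 [CONFLICT]
step 5: bank1 0->1 [CONFLICT]
step 6: bank0 3->3 [HIT]
step 7: bank0 3->1 [CONFLICT]
step 8: bank5 None->1 [EMPTY]
step 9: bank3 None->4 [EMPTY]
step 10: bank4 None->9 [EMPTY]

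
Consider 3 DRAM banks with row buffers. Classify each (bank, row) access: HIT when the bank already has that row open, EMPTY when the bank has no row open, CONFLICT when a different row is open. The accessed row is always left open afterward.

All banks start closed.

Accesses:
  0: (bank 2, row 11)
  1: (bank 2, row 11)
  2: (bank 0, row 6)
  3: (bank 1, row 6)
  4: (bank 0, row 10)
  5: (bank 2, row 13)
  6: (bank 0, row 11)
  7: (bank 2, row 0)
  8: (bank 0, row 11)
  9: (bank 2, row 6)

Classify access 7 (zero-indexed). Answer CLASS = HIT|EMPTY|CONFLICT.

CLASS = CONFLICT

step 0: bank2 None->11 [EMPTY]
step 1: bank2 11->11 [HIT]
step 2: bank0 None->6 [EMPTY]
step 3: bank1 None->6 [EMPTY]
step 4: bank0 6->10 [CONFLICT]
step 5: bank2 11->13 [CONFLICT]
step 6: bank0 10->11 [CONFLICT]
step 7: bank2 13->0 [CONFLICT]
step 8: bank0 11->11 [HIT]
step 9: bank2 0->6 [CONFLICT]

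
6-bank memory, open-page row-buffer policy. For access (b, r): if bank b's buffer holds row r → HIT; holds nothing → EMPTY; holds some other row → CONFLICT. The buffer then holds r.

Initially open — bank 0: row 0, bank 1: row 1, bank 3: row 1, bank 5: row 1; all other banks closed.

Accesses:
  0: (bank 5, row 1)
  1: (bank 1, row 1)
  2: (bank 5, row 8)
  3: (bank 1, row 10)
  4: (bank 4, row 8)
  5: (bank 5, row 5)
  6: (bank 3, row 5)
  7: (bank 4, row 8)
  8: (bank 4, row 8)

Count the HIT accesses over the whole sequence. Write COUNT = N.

step 0: bank5 1->1 [HIT]
step 1: bank1 1->1 [HIT]
step 2: bank5 1->8 [CONFLICT]
step 3: bank1 1->10 [CONFLICT]
step 4: bank4 None->8 [EMPTY]
step 5: bank5 8->5 [CONFLICT]
step 6: bank3 1->5 [CONFLICT]
step 7: bank4 8->8 [HIT]
step 8: bank4 8->8 [HIT]

COUNT = 4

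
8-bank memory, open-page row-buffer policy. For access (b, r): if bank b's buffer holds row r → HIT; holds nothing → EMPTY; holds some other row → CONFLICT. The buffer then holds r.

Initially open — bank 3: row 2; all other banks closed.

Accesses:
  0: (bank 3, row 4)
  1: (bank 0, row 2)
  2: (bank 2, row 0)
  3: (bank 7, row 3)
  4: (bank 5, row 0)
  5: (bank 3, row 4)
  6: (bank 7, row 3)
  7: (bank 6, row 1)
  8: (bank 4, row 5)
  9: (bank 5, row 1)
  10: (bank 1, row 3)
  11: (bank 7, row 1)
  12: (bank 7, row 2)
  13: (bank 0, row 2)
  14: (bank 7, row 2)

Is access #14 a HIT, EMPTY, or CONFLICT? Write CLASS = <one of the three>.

0: bank 3 row 4 — prev 2 → CONFLICT
1: bank 0 row 2 — prev None → EMPTY
2: bank 2 row 0 — prev None → EMPTY
3: bank 7 row 3 — prev None → EMPTY
4: bank 5 row 0 — prev None → EMPTY
5: bank 3 row 4 — prev 4 → HIT
6: bank 7 row 3 — prev 3 → HIT
7: bank 6 row 1 — prev None → EMPTY
8: bank 4 row 5 — prev None → EMPTY
9: bank 5 row 1 — prev 0 → CONFLICT
10: bank 1 row 3 — prev None → EMPTY
11: bank 7 row 1 — prev 3 → CONFLICT
12: bank 7 row 2 — prev 1 → CONFLICT
13: bank 0 row 2 — prev 2 → HIT
14: bank 7 row 2 — prev 2 → HIT

CLASS = HIT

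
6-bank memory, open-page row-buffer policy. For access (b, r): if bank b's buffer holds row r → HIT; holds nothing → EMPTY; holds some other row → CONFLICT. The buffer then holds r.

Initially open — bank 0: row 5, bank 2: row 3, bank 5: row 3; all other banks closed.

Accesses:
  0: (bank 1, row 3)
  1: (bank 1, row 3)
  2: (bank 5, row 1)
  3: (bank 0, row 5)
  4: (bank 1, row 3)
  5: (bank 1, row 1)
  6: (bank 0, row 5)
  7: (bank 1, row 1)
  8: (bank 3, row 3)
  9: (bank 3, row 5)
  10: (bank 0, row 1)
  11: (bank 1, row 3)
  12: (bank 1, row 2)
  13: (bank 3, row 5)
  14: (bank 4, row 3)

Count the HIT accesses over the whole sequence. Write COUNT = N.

  [0] b1 r3: no row ⇒ E
  [1] b1 r3: had r3 ⇒ H
  [2] b5 r1: had r3 ⇒ C
  [3] b0 r5: had r5 ⇒ H
  [4] b1 r3: had r3 ⇒ H
  [5] b1 r1: had r3 ⇒ C
  [6] b0 r5: had r5 ⇒ H
  [7] b1 r1: had r1 ⇒ H
  [8] b3 r3: no row ⇒ E
  [9] b3 r5: had r3 ⇒ C
  [10] b0 r1: had r5 ⇒ C
  [11] b1 r3: had r1 ⇒ C
  [12] b1 r2: had r3 ⇒ C
  [13] b3 r5: had r5 ⇒ H
  [14] b4 r3: no row ⇒ E

COUNT = 6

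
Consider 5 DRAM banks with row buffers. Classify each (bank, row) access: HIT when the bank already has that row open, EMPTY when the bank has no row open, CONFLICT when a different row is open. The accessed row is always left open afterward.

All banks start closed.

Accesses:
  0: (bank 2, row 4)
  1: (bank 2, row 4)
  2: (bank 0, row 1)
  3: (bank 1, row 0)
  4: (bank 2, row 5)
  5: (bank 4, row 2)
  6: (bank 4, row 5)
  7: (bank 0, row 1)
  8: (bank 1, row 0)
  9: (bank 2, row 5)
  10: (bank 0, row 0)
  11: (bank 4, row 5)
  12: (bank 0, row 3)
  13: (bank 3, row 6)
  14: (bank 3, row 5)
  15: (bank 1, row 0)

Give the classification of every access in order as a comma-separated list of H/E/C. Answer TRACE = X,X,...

step 0: bank2 None->4 [EMPTY]
step 1: bank2 4->4 [HIT]
step 2: bank0 None->1 [EMPTY]
step 3: bank1 None->0 [EMPTY]
step 4: bank2 4->5 [CONFLICT]
step 5: bank4 None->2 [EMPTY]
step 6: bank4 2->5 [CONFLICT]
step 7: bank0 1->1 [HIT]
step 8: bank1 0->0 [HIT]
step 9: bank2 5->5 [HIT]
step 10: bank0 1->0 [CONFLICT]
step 11: bank4 5->5 [HIT]
step 12: bank0 0->3 [CONFLICT]
step 13: bank3 None->6 [EMPTY]
step 14: bank3 6->5 [CONFLICT]
step 15: bank1 0->0 [HIT]

TRACE = E,H,E,E,C,E,C,H,H,H,C,H,C,E,C,H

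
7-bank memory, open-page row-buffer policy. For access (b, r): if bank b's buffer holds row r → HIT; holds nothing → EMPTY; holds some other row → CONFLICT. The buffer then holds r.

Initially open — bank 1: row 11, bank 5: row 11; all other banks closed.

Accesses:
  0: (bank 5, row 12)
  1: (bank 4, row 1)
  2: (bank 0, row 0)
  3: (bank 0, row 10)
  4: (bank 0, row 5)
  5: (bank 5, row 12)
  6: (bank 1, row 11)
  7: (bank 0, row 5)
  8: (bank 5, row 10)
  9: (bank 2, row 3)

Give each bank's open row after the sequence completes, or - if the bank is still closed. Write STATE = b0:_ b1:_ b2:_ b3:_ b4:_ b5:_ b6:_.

#0 (5,12) C  (was 11)
#1 (4,1) E
#2 (0,0) E
#3 (0,10) C  (was 0)
#4 (0,5) C  (was 10)
#5 (5,12) H  (was 12)
#6 (1,11) H  (was 11)
#7 (0,5) H  (was 5)
#8 (5,10) C  (was 12)
#9 (2,3) E

STATE = b0:5 b1:11 b2:3 b3:- b4:1 b5:10 b6:-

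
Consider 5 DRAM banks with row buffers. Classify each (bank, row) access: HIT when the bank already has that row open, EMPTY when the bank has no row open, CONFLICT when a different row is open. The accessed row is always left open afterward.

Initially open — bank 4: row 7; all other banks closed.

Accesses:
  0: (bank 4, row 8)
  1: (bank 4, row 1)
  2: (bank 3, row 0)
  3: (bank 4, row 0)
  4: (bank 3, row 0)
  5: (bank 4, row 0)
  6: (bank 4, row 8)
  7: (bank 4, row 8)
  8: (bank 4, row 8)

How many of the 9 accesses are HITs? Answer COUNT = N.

0: bank 4 row 8 — prev 7 → CONFLICT
1: bank 4 row 1 — prev 8 → CONFLICT
2: bank 3 row 0 — prev None → EMPTY
3: bank 4 row 0 — prev 1 → CONFLICT
4: bank 3 row 0 — prev 0 → HIT
5: bank 4 row 0 — prev 0 → HIT
6: bank 4 row 8 — prev 0 → CONFLICT
7: bank 4 row 8 — prev 8 → HIT
8: bank 4 row 8 — prev 8 → HIT

COUNT = 4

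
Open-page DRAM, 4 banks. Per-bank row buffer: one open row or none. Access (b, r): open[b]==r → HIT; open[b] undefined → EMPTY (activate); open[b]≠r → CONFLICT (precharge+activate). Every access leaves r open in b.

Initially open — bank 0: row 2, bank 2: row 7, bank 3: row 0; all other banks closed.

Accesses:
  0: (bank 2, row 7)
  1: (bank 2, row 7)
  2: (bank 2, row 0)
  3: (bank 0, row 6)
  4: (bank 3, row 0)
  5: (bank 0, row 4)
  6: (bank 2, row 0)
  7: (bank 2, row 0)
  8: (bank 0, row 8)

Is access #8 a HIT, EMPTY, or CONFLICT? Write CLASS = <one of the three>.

CLASS = CONFLICT

step 0: bank2 7->7 [HIT]
step 1: bank2 7->7 [HIT]
step 2: bank2 7->0 [CONFLICT]
step 3: bank0 2->6 [CONFLICT]
step 4: bank3 0->0 [HIT]
step 5: bank0 6->4 [CONFLICT]
step 6: bank2 0->0 [HIT]
step 7: bank2 0->0 [HIT]
step 8: bank0 4->8 [CONFLICT]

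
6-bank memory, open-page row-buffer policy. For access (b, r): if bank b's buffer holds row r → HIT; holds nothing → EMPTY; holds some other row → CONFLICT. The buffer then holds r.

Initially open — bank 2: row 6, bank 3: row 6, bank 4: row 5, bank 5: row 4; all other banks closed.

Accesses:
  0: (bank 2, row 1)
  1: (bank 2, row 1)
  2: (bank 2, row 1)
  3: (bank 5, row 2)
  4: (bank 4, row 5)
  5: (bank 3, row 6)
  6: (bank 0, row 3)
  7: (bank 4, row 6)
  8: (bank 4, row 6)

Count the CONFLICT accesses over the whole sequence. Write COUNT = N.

COUNT = 3

0: bank 2 row 1 — prev 6 → CONFLICT
1: bank 2 row 1 — prev 1 → HIT
2: bank 2 row 1 — prev 1 → HIT
3: bank 5 row 2 — prev 4 → CONFLICT
4: bank 4 row 5 — prev 5 → HIT
5: bank 3 row 6 — prev 6 → HIT
6: bank 0 row 3 — prev None → EMPTY
7: bank 4 row 6 — prev 5 → CONFLICT
8: bank 4 row 6 — prev 6 → HIT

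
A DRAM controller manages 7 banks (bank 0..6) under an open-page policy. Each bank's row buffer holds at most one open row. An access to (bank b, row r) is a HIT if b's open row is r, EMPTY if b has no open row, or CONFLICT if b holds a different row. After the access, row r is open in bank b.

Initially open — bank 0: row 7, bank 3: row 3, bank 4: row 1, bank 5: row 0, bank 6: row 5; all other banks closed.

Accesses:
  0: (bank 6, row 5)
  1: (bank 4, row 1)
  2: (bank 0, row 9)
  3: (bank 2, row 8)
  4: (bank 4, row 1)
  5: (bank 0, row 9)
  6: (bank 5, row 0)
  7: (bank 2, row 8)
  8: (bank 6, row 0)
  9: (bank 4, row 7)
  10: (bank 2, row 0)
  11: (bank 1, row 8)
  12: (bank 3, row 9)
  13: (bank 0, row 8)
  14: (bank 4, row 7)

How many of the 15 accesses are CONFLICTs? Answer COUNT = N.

COUNT = 6

  [0] b6 r5: had r5 ⇒ H
  [1] b4 r1: had r1 ⇒ H
  [2] b0 r9: had r7 ⇒ C
  [3] b2 r8: no row ⇒ E
  [4] b4 r1: had r1 ⇒ H
  [5] b0 r9: had r9 ⇒ H
  [6] b5 r0: had r0 ⇒ H
  [7] b2 r8: had r8 ⇒ H
  [8] b6 r0: had r5 ⇒ C
  [9] b4 r7: had r1 ⇒ C
  [10] b2 r0: had r8 ⇒ C
  [11] b1 r8: no row ⇒ E
  [12] b3 r9: had r3 ⇒ C
  [13] b0 r8: had r9 ⇒ C
  [14] b4 r7: had r7 ⇒ H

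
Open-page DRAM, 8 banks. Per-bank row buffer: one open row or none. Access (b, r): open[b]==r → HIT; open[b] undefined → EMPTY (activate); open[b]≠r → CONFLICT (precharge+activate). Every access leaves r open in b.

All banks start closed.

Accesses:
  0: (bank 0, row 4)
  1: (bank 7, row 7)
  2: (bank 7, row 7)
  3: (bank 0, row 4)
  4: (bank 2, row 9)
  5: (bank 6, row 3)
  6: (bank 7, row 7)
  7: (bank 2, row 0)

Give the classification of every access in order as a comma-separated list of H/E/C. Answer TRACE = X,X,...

TRACE = E,E,H,H,E,E,H,C

  [0] b0 r4: no row ⇒ E
  [1] b7 r7: no row ⇒ E
  [2] b7 r7: had r7 ⇒ H
  [3] b0 r4: had r4 ⇒ H
  [4] b2 r9: no row ⇒ E
  [5] b6 r3: no row ⇒ E
  [6] b7 r7: had r7 ⇒ H
  [7] b2 r0: had r9 ⇒ C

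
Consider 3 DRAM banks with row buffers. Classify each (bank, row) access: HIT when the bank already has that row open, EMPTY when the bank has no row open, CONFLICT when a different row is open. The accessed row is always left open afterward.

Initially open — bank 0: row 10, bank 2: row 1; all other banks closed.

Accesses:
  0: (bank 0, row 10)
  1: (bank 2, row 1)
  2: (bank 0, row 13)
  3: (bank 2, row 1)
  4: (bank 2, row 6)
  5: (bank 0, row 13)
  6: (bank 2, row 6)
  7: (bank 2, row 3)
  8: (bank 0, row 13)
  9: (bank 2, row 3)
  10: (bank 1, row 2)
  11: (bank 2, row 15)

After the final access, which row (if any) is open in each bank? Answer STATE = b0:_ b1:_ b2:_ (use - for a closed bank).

0: bank 0 row 10 — prev 10 → HIT
1: bank 2 row 1 — prev 1 → HIT
2: bank 0 row 13 — prev 10 → CONFLICT
3: bank 2 row 1 — prev 1 → HIT
4: bank 2 row 6 — prev 1 → CONFLICT
5: bank 0 row 13 — prev 13 → HIT
6: bank 2 row 6 — prev 6 → HIT
7: bank 2 row 3 — prev 6 → CONFLICT
8: bank 0 row 13 — prev 13 → HIT
9: bank 2 row 3 — prev 3 → HIT
10: bank 1 row 2 — prev None → EMPTY
11: bank 2 row 15 — prev 3 → CONFLICT

STATE = b0:13 b1:2 b2:15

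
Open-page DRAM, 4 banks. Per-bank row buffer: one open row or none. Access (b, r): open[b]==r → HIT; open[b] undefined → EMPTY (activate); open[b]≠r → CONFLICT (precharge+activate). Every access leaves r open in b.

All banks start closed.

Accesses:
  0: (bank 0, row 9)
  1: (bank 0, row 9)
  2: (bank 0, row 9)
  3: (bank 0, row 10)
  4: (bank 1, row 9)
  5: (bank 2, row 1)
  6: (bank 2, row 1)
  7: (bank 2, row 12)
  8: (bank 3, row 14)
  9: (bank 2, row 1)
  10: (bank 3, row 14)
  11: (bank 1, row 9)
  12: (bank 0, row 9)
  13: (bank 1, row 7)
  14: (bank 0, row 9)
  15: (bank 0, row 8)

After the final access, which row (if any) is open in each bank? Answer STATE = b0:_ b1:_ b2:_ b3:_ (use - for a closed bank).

step 0: bank0 None->9 [EMPTY]
step 1: bank0 9->9 [HIT]
step 2: bank0 9->9 [HIT]
step 3: bank0 9->10 [CONFLICT]
step 4: bank1 None->9 [EMPTY]
step 5: bank2 None->1 [EMPTY]
step 6: bank2 1->1 [HIT]
step 7: bank2 1->12 [CONFLICT]
step 8: bank3 None->14 [EMPTY]
step 9: bank2 12->1 [CONFLICT]
step 10: bank3 14->14 [HIT]
step 11: bank1 9->9 [HIT]
step 12: bank0 10->9 [CONFLICT]
step 13: bank1 9->7 [CONFLICT]
step 14: bank0 9->9 [HIT]
step 15: bank0 9->8 [CONFLICT]

STATE = b0:8 b1:7 b2:1 b3:14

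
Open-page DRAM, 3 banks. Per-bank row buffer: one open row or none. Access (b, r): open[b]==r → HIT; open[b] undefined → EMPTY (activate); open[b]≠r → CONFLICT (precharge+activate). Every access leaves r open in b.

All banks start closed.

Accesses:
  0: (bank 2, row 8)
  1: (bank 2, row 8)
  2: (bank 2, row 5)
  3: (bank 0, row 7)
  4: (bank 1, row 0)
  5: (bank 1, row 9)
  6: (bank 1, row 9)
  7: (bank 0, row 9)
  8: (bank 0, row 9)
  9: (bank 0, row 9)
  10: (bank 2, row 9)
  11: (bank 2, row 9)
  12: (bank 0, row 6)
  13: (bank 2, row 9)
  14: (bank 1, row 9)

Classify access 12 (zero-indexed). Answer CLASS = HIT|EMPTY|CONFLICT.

CLASS = CONFLICT

  [0] b2 r8: no row ⇒ E
  [1] b2 r8: had r8 ⇒ H
  [2] b2 r5: had r8 ⇒ C
  [3] b0 r7: no row ⇒ E
  [4] b1 r0: no row ⇒ E
  [5] b1 r9: had r0 ⇒ C
  [6] b1 r9: had r9 ⇒ H
  [7] b0 r9: had r7 ⇒ C
  [8] b0 r9: had r9 ⇒ H
  [9] b0 r9: had r9 ⇒ H
  [10] b2 r9: had r5 ⇒ C
  [11] b2 r9: had r9 ⇒ H
  [12] b0 r6: had r9 ⇒ C
  [13] b2 r9: had r9 ⇒ H
  [14] b1 r9: had r9 ⇒ H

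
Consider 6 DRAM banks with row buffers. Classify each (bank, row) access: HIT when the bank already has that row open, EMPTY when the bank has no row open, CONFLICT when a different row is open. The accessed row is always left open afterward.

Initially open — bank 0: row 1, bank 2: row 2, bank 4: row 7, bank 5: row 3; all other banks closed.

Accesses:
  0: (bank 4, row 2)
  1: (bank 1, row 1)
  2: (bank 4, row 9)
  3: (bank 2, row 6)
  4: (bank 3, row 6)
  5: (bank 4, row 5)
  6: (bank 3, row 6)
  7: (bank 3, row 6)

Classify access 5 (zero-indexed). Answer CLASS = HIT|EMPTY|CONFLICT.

#0 (4,2) C  (was 7)
#1 (1,1) E
#2 (4,9) C  (was 2)
#3 (2,6) C  (was 2)
#4 (3,6) E
#5 (4,5) C  (was 9)
#6 (3,6) H  (was 6)
#7 (3,6) H  (was 6)

CLASS = CONFLICT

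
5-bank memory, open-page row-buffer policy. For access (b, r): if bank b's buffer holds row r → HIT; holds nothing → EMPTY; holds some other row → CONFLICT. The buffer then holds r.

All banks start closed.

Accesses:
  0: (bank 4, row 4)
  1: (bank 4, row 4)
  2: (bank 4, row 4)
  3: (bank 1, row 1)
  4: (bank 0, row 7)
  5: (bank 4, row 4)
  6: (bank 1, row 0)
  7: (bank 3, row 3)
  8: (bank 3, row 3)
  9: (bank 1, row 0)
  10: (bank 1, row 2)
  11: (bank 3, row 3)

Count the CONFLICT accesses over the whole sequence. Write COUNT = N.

0: bank 4 row 4 — prev None → EMPTY
1: bank 4 row 4 — prev 4 → HIT
2: bank 4 row 4 — prev 4 → HIT
3: bank 1 row 1 — prev None → EMPTY
4: bank 0 row 7 — prev None → EMPTY
5: bank 4 row 4 — prev 4 → HIT
6: bank 1 row 0 — prev 1 → CONFLICT
7: bank 3 row 3 — prev None → EMPTY
8: bank 3 row 3 — prev 3 → HIT
9: bank 1 row 0 — prev 0 → HIT
10: bank 1 row 2 — prev 0 → CONFLICT
11: bank 3 row 3 — prev 3 → HIT

COUNT = 2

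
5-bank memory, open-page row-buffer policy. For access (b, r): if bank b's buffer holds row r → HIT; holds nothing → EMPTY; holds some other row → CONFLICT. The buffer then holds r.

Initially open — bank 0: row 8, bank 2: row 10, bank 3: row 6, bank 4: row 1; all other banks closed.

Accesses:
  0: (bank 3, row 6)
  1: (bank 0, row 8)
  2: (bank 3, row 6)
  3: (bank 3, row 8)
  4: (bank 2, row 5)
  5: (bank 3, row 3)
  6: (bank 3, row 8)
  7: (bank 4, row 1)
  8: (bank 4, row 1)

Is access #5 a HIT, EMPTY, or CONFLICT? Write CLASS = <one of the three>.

CLASS = CONFLICT

#0 (3,6) H  (was 6)
#1 (0,8) H  (was 8)
#2 (3,6) H  (was 6)
#3 (3,8) C  (was 6)
#4 (2,5) C  (was 10)
#5 (3,3) C  (was 8)
#6 (3,8) C  (was 3)
#7 (4,1) H  (was 1)
#8 (4,1) H  (was 1)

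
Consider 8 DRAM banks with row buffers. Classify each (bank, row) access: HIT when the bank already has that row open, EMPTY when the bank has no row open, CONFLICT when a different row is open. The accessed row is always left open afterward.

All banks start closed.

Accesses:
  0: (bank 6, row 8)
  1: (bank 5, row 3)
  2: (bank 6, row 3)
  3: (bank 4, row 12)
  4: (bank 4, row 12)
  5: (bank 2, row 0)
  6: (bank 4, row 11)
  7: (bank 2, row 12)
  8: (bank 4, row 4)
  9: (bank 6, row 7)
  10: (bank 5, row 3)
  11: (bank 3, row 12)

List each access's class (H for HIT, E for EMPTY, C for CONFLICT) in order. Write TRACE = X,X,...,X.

TRACE = E,E,C,E,H,E,C,C,C,C,H,E

#0 (6,8) E
#1 (5,3) E
#2 (6,3) C  (was 8)
#3 (4,12) E
#4 (4,12) H  (was 12)
#5 (2,0) E
#6 (4,11) C  (was 12)
#7 (2,12) C  (was 0)
#8 (4,4) C  (was 11)
#9 (6,7) C  (was 3)
#10 (5,3) H  (was 3)
#11 (3,12) E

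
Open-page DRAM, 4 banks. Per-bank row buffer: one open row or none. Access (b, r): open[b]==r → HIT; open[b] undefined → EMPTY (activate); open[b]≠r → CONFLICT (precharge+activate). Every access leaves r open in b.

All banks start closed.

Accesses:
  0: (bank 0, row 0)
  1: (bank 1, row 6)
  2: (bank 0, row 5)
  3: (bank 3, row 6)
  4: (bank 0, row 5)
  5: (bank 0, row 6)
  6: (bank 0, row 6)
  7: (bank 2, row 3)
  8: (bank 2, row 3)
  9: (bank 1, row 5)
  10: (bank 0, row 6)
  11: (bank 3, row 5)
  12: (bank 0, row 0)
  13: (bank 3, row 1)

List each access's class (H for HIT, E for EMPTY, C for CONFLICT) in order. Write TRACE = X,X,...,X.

step 0: bank0 None->0 [EMPTY]
step 1: bank1 None->6 [EMPTY]
step 2: bank0 0->5 [CONFLICT]
step 3: bank3 None->6 [EMPTY]
step 4: bank0 5->5 [HIT]
step 5: bank0 5->6 [CONFLICT]
step 6: bank0 6->6 [HIT]
step 7: bank2 None->3 [EMPTY]
step 8: bank2 3->3 [HIT]
step 9: bank1 6->5 [CONFLICT]
step 10: bank0 6->6 [HIT]
step 11: bank3 6->5 [CONFLICT]
step 12: bank0 6->0 [CONFLICT]
step 13: bank3 5->1 [CONFLICT]

TRACE = E,E,C,E,H,C,H,E,H,C,H,C,C,C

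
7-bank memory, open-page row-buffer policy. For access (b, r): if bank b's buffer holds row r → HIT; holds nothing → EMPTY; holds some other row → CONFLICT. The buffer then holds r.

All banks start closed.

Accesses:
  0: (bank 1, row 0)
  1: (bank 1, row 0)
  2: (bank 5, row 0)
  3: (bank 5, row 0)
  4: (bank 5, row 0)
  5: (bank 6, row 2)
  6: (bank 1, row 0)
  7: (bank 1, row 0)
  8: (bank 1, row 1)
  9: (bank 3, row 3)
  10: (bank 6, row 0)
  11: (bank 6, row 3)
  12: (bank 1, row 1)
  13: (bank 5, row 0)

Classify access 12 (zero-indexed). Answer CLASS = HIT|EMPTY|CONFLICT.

step 0: bank1 None->0 [EMPTY]
step 1: bank1 0->0 [HIT]
step 2: bank5 None->0 [EMPTY]
step 3: bank5 0->0 [HIT]
step 4: bank5 0->0 [HIT]
step 5: bank6 None->2 [EMPTY]
step 6: bank1 0->0 [HIT]
step 7: bank1 0->0 [HIT]
step 8: bank1 0->1 [CONFLICT]
step 9: bank3 None->3 [EMPTY]
step 10: bank6 2->0 [CONFLICT]
step 11: bank6 0->3 [CONFLICT]
step 12: bank1 1->1 [HIT]
step 13: bank5 0->0 [HIT]

CLASS = HIT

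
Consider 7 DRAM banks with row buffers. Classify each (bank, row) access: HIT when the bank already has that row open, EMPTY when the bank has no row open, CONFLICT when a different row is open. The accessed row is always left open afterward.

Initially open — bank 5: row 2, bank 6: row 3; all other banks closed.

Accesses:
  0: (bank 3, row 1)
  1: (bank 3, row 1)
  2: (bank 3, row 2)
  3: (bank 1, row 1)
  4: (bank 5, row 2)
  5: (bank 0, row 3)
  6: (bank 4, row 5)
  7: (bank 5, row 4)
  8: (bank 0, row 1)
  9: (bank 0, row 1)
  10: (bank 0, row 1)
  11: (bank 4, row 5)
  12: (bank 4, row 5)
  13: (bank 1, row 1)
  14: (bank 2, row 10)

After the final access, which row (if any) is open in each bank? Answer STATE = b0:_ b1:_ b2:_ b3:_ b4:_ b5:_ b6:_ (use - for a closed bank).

  [0] b3 r1: no row ⇒ E
  [1] b3 r1: had r1 ⇒ H
  [2] b3 r2: had r1 ⇒ C
  [3] b1 r1: no row ⇒ E
  [4] b5 r2: had r2 ⇒ H
  [5] b0 r3: no row ⇒ E
  [6] b4 r5: no row ⇒ E
  [7] b5 r4: had r2 ⇒ C
  [8] b0 r1: had r3 ⇒ C
  [9] b0 r1: had r1 ⇒ H
  [10] b0 r1: had r1 ⇒ H
  [11] b4 r5: had r5 ⇒ H
  [12] b4 r5: had r5 ⇒ H
  [13] b1 r1: had r1 ⇒ H
  [14] b2 r10: no row ⇒ E

STATE = b0:1 b1:1 b2:10 b3:2 b4:5 b5:4 b6:3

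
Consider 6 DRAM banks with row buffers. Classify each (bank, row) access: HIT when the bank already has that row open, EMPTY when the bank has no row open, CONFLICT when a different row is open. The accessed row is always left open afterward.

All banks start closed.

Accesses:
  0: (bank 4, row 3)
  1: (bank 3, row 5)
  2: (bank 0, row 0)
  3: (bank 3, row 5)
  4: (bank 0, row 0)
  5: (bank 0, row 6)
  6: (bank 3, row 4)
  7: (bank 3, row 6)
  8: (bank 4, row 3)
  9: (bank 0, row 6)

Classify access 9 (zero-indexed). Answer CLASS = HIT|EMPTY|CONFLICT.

#0 (4,3) E
#1 (3,5) E
#2 (0,0) E
#3 (3,5) H  (was 5)
#4 (0,0) H  (was 0)
#5 (0,6) C  (was 0)
#6 (3,4) C  (was 5)
#7 (3,6) C  (was 4)
#8 (4,3) H  (was 3)
#9 (0,6) H  (was 6)

CLASS = HIT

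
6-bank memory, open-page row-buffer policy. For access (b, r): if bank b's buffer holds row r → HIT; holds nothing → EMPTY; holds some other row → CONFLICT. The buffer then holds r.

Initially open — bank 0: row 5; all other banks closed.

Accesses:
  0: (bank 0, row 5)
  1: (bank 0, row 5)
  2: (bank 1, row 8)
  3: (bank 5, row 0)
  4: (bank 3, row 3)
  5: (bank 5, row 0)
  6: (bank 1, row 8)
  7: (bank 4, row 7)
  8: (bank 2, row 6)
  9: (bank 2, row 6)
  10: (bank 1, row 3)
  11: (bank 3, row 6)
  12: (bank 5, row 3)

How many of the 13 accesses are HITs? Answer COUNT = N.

#0 (0,5) H  (was 5)
#1 (0,5) H  (was 5)
#2 (1,8) E
#3 (5,0) E
#4 (3,3) E
#5 (5,0) H  (was 0)
#6 (1,8) H  (was 8)
#7 (4,7) E
#8 (2,6) E
#9 (2,6) H  (was 6)
#10 (1,3) C  (was 8)
#11 (3,6) C  (was 3)
#12 (5,3) C  (was 0)

COUNT = 5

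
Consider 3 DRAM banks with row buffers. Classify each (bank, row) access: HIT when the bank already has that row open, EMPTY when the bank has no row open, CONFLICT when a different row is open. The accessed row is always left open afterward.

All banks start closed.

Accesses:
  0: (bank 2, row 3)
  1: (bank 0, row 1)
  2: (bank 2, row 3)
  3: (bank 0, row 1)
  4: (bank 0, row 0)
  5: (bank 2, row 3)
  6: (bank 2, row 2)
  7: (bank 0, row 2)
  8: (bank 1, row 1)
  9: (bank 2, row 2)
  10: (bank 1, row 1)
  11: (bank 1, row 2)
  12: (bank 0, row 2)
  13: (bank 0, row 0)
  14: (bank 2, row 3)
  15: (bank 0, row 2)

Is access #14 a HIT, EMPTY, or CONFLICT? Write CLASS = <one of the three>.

step 0: bank2 None->3 [EMPTY]
step 1: bank0 None->1 [EMPTY]
step 2: bank2 3->3 [HIT]
step 3: bank0 1->1 [HIT]
step 4: bank0 1->0 [CONFLICT]
step 5: bank2 3->3 [HIT]
step 6: bank2 3->2 [CONFLICT]
step 7: bank0 0->2 [CONFLICT]
step 8: bank1 None->1 [EMPTY]
step 9: bank2 2->2 [HIT]
step 10: bank1 1->1 [HIT]
step 11: bank1 1->2 [CONFLICT]
step 12: bank0 2->2 [HIT]
step 13: bank0 2->0 [CONFLICT]
step 14: bank2 2->3 [CONFLICT]
step 15: bank0 0->2 [CONFLICT]

CLASS = CONFLICT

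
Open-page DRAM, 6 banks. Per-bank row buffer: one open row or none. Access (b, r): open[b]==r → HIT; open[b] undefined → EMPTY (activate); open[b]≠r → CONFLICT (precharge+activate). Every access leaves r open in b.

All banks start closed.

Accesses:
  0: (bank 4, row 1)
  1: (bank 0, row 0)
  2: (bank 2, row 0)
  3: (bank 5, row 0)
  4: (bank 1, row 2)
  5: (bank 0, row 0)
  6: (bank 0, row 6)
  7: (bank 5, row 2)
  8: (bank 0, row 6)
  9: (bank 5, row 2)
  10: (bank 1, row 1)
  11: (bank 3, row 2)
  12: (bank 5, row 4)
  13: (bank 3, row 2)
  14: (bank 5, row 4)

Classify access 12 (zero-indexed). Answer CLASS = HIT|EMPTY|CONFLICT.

0: bank 4 row 1 — prev None → EMPTY
1: bank 0 row 0 — prev None → EMPTY
2: bank 2 row 0 — prev None → EMPTY
3: bank 5 row 0 — prev None → EMPTY
4: bank 1 row 2 — prev None → EMPTY
5: bank 0 row 0 — prev 0 → HIT
6: bank 0 row 6 — prev 0 → CONFLICT
7: bank 5 row 2 — prev 0 → CONFLICT
8: bank 0 row 6 — prev 6 → HIT
9: bank 5 row 2 — prev 2 → HIT
10: bank 1 row 1 — prev 2 → CONFLICT
11: bank 3 row 2 — prev None → EMPTY
12: bank 5 row 4 — prev 2 → CONFLICT
13: bank 3 row 2 — prev 2 → HIT
14: bank 5 row 4 — prev 4 → HIT

CLASS = CONFLICT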